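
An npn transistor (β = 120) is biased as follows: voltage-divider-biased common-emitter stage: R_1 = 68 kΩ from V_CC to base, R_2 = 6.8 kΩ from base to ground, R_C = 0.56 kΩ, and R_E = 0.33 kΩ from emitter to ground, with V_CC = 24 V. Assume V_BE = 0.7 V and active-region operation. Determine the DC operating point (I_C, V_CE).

I_C ≈ 3.9 mA, V_CE ≈ 21 V

Thevenize the base divider: V_Th = V_CC·R_2/(R_1+R_2) = 24×6.8/74.8 = 2.18 V, R_Th = R_1‖R_2 = 6.18 kΩ.
Base-emitter loop: V_Th = I_B·R_Th + V_BE + (β+1)I_B·R_E, so I_B = (2.18 − 0.7) / (6.18 + 121×0.33) = 0.0321 mA.
I_C = β·I_B = 120×0.0321 = 3.86 mA, and I_E = (β+1)I_B = 3.89 mA.
V_CE = V_CC − I_C·R_C − I_E·R_E = 24 − 3.86×0.56 − 3.89×0.33 = 20.6 V.
V_CE = 20.6 V > 0.2 V confirms active-region operation.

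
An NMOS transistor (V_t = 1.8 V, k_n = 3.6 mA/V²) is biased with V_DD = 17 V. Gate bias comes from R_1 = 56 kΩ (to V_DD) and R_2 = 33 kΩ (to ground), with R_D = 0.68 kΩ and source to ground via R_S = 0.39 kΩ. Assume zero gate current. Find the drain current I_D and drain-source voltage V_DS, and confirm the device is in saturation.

V_G = V_DD·R_2/(R_1+R_2) = 17×33/89 = 6.3 V.
Assume saturation: I_D = (k_n/2)(V_GS − V_t)² with V_GS = V_G − I_D·R_S = 6.3 − 0.39·I_D.
Substituting gives 0.274·I_D² − 7.32·I_D + 36.5 = 0, with roots I_D = 6.63 or 20.1 mA.
The root I_D = 20.1 mA gives V_GS = -1.54 V ≤ V_t, so take I_D = 6.63 mA.
Then V_GS = 3.72 V and V_DS = V_DD − I_D(R_D+R_S) = 17 − 6.63×1.07 = 9.91 V.
Saturation requires V_DS ≥ V_GS − V_t = 1.92 V; 9.91 ≥ 1.92 ✓.

I_D ≈ 6.6 mA, V_DS ≈ 9.9 V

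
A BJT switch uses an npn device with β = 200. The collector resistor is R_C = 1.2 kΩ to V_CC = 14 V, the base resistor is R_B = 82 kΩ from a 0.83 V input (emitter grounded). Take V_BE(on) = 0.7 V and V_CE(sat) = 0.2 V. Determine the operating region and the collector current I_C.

active; I_C ≈ 0.32 mA

Assume active. Base-emitter loop: I_B = (V_BB − V_BE)/R_B = (0.83 − 0.7)/82 = 0.00159 mA.
I_C = β·I_B = 200×0.00159 = 0.317 mA.
V_CE = V_CC − I_C·R_C = 14 − 0.317×1.2 = 13.6 V > V_CE(sat), so the active-region assumption holds.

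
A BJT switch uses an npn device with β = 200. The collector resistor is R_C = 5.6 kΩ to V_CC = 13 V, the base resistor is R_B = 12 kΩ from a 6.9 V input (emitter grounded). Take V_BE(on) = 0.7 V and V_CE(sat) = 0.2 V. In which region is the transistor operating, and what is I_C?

Assume active: I_B = (6.9 − 0.7)/12 = 0.517 mA, giving I_C = β·I_B = 103 mA.
But then V_CE = 13 − 103×5.6 = -566 V < V_CE(sat) = 0.2 V — impossible in the active region.
So the transistor is saturated. With V_CE = 0.2 V, I_C = (V_CC − 0.2)/R_C = 12.8/5.6 = 2.29 mA.
Check: β·I_B = 103 mA > I_C = 2.29 mA, confirming saturation.

saturation; I_C ≈ 2.3 mA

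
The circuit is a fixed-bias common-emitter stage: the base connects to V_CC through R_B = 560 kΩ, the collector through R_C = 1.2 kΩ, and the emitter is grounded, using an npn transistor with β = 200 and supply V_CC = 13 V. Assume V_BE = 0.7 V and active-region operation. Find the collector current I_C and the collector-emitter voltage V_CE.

I_C ≈ 4.4 mA, V_CE ≈ 7.7 V

Base loop: V_CC = I_B·R_B + V_BE, so I_B = (13 − 0.7)/560 kΩ = 0.022 mA.
In the active region I_C = β·I_B = 200 × 0.022 = 4.39 mA.
Collector loop: V_CE = V_CC − I_C·R_C = 13 − 4.39×1.2 = 7.73 V.
Since V_CE = 7.73 V > V_CE(sat) ≈ 0.2 V, the transistor is in the active region as assumed.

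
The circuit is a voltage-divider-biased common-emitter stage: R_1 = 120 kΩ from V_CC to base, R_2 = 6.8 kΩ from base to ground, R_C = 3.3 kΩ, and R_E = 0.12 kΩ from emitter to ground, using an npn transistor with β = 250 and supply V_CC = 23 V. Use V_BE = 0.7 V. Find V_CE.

V_CE ≈ 11 V

Thevenize the base divider: V_Th = V_CC·R_2/(R_1+R_2) = 23×6.8/127 = 1.23 V, R_Th = R_1‖R_2 = 6.44 kΩ.
Base-emitter loop: V_Th = I_B·R_Th + V_BE + (β+1)I_B·R_E, so I_B = (1.23 − 0.7) / (6.44 + 251×0.12) = 0.0146 mA.
I_C = β·I_B = 250×0.0146 = 3.65 mA, and I_E = (β+1)I_B = 3.66 mA.
V_CE = V_CC − I_C·R_C − I_E·R_E = 23 − 3.65×3.3 − 3.66×0.12 = 10.5 V.
V_CE = 10.5 V > 0.2 V confirms active-region operation.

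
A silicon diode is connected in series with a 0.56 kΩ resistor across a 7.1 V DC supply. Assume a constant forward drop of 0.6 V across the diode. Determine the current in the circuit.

KVL around the loop: 7.1 = V_D + I·R = 0.6 + I × 0.56 kΩ.
So I = (7.1 − 0.6) / 0.56 kΩ = 6.5 / 0.56 = 11.6 mA.

I ≈ 12 mA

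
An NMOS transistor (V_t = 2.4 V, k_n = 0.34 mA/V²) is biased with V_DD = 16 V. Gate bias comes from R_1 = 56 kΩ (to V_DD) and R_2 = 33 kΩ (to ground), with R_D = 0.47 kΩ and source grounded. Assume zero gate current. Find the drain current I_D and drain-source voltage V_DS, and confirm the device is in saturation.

V_G = V_DD·R_2/(R_1+R_2) = 16×33/89 = 5.93 V. With the source grounded, V_GS = V_G = 5.93 V.
Assume saturation: I_D = (k_n/2)(V_GS − V_t)² = (0.34/2)×(5.93 − 2.4)² = 0.17×3.53² = 2.12 mA.
V_DS = V_DD − I_D·R_D = 16 − 2.12×0.47 = 15 V.
Saturation requires V_DS ≥ V_GS − V_t = 3.53 V; 15 ≥ 3.53 ✓.

I_D ≈ 2.1 mA, V_DS ≈ 15 V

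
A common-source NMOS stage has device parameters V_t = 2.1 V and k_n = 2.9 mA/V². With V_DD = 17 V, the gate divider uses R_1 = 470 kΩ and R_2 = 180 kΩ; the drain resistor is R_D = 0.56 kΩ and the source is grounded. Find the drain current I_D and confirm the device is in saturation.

I_D ≈ 9.9 mA

V_G = V_DD·R_2/(R_1+R_2) = 17×180/650 = 4.71 V. With the source grounded, V_GS = V_G = 4.71 V.
Assume saturation: I_D = (k_n/2)(V_GS − V_t)² = (2.9/2)×(4.71 − 2.1)² = 1.45×2.61² = 9.86 mA.
V_DS = V_DD − I_D·R_D = 17 − 9.86×0.56 = 11.5 V.
Saturation requires V_DS ≥ V_GS − V_t = 2.61 V; 11.5 ≥ 2.61 ✓.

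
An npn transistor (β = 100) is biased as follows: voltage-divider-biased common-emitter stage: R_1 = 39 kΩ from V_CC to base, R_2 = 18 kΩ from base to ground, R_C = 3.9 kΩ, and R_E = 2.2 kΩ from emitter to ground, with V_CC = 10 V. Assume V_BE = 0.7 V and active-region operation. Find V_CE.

Thevenize the base divider: V_Th = V_CC·R_2/(R_1+R_2) = 10×18/57 = 3.16 V, R_Th = R_1‖R_2 = 12.3 kΩ.
Base-emitter loop: V_Th = I_B·R_Th + V_BE + (β+1)I_B·R_E, so I_B = (3.16 − 0.7) / (12.3 + 101×2.2) = 0.0105 mA.
I_C = β·I_B = 100×0.0105 = 1.05 mA, and I_E = (β+1)I_B = 1.06 mA.
V_CE = V_CC − I_C·R_C − I_E·R_E = 10 − 1.05×3.9 − 1.06×2.2 = 3.58 V.
V_CE = 3.58 V > 0.2 V confirms active-region operation.

V_CE ≈ 3.6 V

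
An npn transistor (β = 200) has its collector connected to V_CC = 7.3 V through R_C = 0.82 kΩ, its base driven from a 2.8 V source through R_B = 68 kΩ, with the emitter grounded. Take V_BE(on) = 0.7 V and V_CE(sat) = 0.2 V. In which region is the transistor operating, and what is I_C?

Assume active. Base-emitter loop: I_B = (V_BB − V_BE)/R_B = (2.8 − 0.7)/68 = 0.0309 mA.
I_C = β·I_B = 200×0.0309 = 6.18 mA.
V_CE = V_CC − I_C·R_C = 7.3 − 6.18×0.82 = 2.24 V > V_CE(sat), so the active-region assumption holds.

active; I_C ≈ 6.2 mA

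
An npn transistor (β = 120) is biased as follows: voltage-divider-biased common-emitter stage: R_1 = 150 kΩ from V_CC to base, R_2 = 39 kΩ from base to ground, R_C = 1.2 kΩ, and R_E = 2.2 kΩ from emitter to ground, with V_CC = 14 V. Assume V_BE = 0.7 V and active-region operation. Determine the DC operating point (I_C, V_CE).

Thevenize the base divider: V_Th = V_CC·R_2/(R_1+R_2) = 14×39/189 = 2.89 V, R_Th = R_1‖R_2 = 31 kΩ.
Base-emitter loop: V_Th = I_B·R_Th + V_BE + (β+1)I_B·R_E, so I_B = (2.89 − 0.7) / (31 + 121×2.2) = 0.00737 mA.
I_C = β·I_B = 120×0.00737 = 0.884 mA, and I_E = (β+1)I_B = 0.891 mA.
V_CE = V_CC − I_C·R_C − I_E·R_E = 14 − 0.884×1.2 − 0.891×2.2 = 11 V.
V_CE = 11 V > 0.2 V confirms active-region operation.

I_C ≈ 0.88 mA, V_CE ≈ 11 V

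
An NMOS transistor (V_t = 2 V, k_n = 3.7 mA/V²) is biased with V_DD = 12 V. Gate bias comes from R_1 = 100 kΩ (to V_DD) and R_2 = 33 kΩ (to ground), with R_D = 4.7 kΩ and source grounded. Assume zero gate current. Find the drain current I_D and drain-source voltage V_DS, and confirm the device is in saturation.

I_D ≈ 1.8 mA, V_DS ≈ 3.7 V

V_G = V_DD·R_2/(R_1+R_2) = 12×33/133 = 2.98 V. With the source grounded, V_GS = V_G = 2.98 V.
Assume saturation: I_D = (k_n/2)(V_GS − V_t)² = (3.7/2)×(2.98 − 2)² = 1.85×0.977² = 1.77 mA.
V_DS = V_DD − I_D·R_D = 12 − 1.77×4.7 = 3.69 V.
Saturation requires V_DS ≥ V_GS − V_t = 0.977 V; 3.69 ≥ 0.977 ✓.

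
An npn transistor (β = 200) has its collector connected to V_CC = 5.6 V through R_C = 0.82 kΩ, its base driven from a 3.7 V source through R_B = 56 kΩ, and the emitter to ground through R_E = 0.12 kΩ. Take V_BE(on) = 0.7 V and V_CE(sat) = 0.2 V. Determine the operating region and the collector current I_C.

Assume active: I_B = (3.7 − 0.7)/(56 + 201×0.12) = 0.0374 mA, I_C = β·I_B = 7.49 mA.
Then V_CE = 5.6 − 7.49×0.82 − 7.53×0.12 = -1.44 V < 0.2 V — the active assumption fails.
Re-solve with V_CE = 0.2 V. KCL at the emitter: V_E/R_E = (V_BB−0.7−V_E)/R_B + (V_CC−0.2−V_E)/R_C, giving V_E = 0.694 V.
I_C = (V_CC − 0.2 − V_E)/R_C = (5.4 − 0.694)/0.82 = 5.74 mA.
Check: I_B = (3 − 0.694)/56 = 0.0412 mA, and β·I_B = 8.24 mA > I_C, confirming saturation.

saturation; I_C ≈ 5.7 mA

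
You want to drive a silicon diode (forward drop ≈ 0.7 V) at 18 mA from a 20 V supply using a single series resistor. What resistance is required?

R ≈ 1.1 kΩ

The resistor drops V_S − V_D = 20 − 0.7 = 19.3 V at 18 mA.
R = 19.3 V / 18 mA = 1.07 kΩ.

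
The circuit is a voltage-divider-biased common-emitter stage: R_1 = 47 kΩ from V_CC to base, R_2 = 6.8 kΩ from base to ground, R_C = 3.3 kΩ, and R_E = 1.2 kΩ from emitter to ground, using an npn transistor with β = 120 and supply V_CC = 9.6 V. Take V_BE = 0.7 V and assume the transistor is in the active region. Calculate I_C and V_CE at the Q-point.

I_C ≈ 0.41 mA, V_CE ≈ 7.8 V

Thevenize the base divider: V_Th = V_CC·R_2/(R_1+R_2) = 9.6×6.8/53.8 = 1.21 V, R_Th = R_1‖R_2 = 5.94 kΩ.
Base-emitter loop: V_Th = I_B·R_Th + V_BE + (β+1)I_B·R_E, so I_B = (1.21 − 0.7) / (5.94 + 121×1.2) = 0.0034 mA.
I_C = β·I_B = 120×0.0034 = 0.408 mA, and I_E = (β+1)I_B = 0.411 mA.
V_CE = V_CC − I_C·R_C − I_E·R_E = 9.6 − 0.408×3.3 − 0.411×1.2 = 7.76 V.
V_CE = 7.76 V > 0.2 V confirms active-region operation.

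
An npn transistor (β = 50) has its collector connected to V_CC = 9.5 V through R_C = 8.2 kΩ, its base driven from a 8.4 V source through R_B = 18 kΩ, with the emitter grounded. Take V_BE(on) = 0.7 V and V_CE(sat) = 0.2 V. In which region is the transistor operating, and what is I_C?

saturation; I_C ≈ 1.1 mA

Assume active: I_B = (8.4 − 0.7)/18 = 0.428 mA, giving I_C = β·I_B = 21.4 mA.
But then V_CE = 9.5 − 21.4×8.2 = -166 V < V_CE(sat) = 0.2 V — impossible in the active region.
So the transistor is saturated. With V_CE = 0.2 V, I_C = (V_CC − 0.2)/R_C = 9.3/8.2 = 1.13 mA.
Check: β·I_B = 21.4 mA > I_C = 1.13 mA, confirming saturation.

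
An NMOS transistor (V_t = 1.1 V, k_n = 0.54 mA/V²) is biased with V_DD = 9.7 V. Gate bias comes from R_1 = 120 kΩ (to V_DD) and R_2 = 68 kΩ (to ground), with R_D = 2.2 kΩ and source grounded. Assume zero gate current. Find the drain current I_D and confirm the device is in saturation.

I_D ≈ 1.6 mA

V_G = V_DD·R_2/(R_1+R_2) = 9.7×68/188 = 3.51 V. With the source grounded, V_GS = V_G = 3.51 V.
Assume saturation: I_D = (k_n/2)(V_GS − V_t)² = (0.54/2)×(3.51 − 1.1)² = 0.27×2.41² = 1.57 mA.
V_DS = V_DD − I_D·R_D = 9.7 − 1.57×2.2 = 6.25 V.
Saturation requires V_DS ≥ V_GS − V_t = 2.41 V; 6.25 ≥ 2.41 ✓.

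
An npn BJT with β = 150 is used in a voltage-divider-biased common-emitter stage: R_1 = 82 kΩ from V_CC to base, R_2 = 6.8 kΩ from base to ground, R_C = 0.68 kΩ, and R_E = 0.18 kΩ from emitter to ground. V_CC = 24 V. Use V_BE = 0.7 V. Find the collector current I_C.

Thevenize the base divider: V_Th = V_CC·R_2/(R_1+R_2) = 24×6.8/88.8 = 1.84 V, R_Th = R_1‖R_2 = 6.28 kΩ.
Base-emitter loop: V_Th = I_B·R_Th + V_BE + (β+1)I_B·R_E, so I_B = (1.84 − 0.7) / (6.28 + 151×0.18) = 0.034 mA.
I_C = β·I_B = 150×0.034 = 5.1 mA, and I_E = (β+1)I_B = 5.14 mA.
V_CE = V_CC − I_C·R_C − I_E·R_E = 24 − 5.1×0.68 − 5.14×0.18 = 19.6 V.
V_CE = 19.6 V > 0.2 V confirms active-region operation.

I_C ≈ 5.1 mA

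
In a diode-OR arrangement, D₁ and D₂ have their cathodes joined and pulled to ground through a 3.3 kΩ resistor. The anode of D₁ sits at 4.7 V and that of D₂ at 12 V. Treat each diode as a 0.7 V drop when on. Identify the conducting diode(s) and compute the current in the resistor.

Assume both conduct. Then node N would need to be at both 4.7−0.7 = 4 V and 12−0.7 = 11.3 V, which is impossible.
Assume only D₂ conducts: V_N = 12 − 0.7 = 11.3 V, so I_R = 11.3/3.3 = 3.42 mA.
Check D₁: its anode-to-cathode voltage is 4.7 − 11.3 = -6.6 V < 0.7 V, so it is off. The assumption is consistent.

Only D₂ conducts; I_R ≈ 3.4 mA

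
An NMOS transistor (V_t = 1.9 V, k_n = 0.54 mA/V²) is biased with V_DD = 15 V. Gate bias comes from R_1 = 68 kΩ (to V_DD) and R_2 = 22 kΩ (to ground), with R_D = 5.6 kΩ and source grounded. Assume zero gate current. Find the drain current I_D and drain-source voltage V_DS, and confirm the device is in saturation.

V_G = V_DD·R_2/(R_1+R_2) = 15×22/90 = 3.67 V. With the source grounded, V_GS = V_G = 3.67 V.
Assume saturation: I_D = (k_n/2)(V_GS − V_t)² = (0.54/2)×(3.67 − 1.9)² = 0.27×1.77² = 0.843 mA.
V_DS = V_DD − I_D·R_D = 15 − 0.843×5.6 = 10.3 V.
Saturation requires V_DS ≥ V_GS − V_t = 1.77 V; 10.3 ≥ 1.77 ✓.

I_D ≈ 0.84 mA, V_DS ≈ 10 V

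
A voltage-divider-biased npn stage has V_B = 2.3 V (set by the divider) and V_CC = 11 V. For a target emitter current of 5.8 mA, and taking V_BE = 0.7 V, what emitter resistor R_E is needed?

R_E ≈ 0.28 kΩ

V_E = V_B − V_BE = 2.3 − 0.7 = 1.6 V.
R_E = V_E / I_E = 1.6 / 5.8 = 0.276 kΩ.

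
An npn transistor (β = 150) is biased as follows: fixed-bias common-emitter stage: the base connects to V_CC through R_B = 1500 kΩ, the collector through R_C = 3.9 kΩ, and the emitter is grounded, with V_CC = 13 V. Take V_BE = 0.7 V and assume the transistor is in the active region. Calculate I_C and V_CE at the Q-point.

I_C ≈ 1.2 mA, V_CE ≈ 8.2 V

Base loop: V_CC = I_B·R_B + V_BE, so I_B = (13 − 0.7)/1500 kΩ = 0.0082 mA.
In the active region I_C = β·I_B = 150 × 0.0082 = 1.23 mA.
Collector loop: V_CE = V_CC − I_C·R_C = 13 − 1.23×3.9 = 8.2 V.
Since V_CE = 8.2 V > V_CE(sat) ≈ 0.2 V, the transistor is in the active region as assumed.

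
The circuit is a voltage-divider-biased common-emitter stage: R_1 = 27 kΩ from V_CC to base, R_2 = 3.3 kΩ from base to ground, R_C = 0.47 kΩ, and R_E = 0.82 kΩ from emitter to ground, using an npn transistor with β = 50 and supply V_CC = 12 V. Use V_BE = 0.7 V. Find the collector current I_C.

Thevenize the base divider: V_Th = V_CC·R_2/(R_1+R_2) = 12×3.3/30.3 = 1.31 V, R_Th = R_1‖R_2 = 2.94 kΩ.
Base-emitter loop: V_Th = I_B·R_Th + V_BE + (β+1)I_B·R_E, so I_B = (1.31 − 0.7) / (2.94 + 51×0.82) = 0.0136 mA.
I_C = β·I_B = 50×0.0136 = 0.678 mA, and I_E = (β+1)I_B = 0.692 mA.
V_CE = V_CC − I_C·R_C − I_E·R_E = 12 − 0.678×0.47 − 0.692×0.82 = 11.1 V.
V_CE = 11.1 V > 0.2 V confirms active-region operation.

I_C ≈ 0.68 mA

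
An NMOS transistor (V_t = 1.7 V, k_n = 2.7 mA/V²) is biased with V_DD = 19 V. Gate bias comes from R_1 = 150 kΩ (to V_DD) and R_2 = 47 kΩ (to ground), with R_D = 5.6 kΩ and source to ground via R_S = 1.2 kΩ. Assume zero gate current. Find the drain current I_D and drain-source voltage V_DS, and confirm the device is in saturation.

V_G = V_DD·R_2/(R_1+R_2) = 19×47/197 = 4.53 V.
Assume saturation: I_D = (k_n/2)(V_GS − V_t)² with V_GS = V_G − I_D·R_S = 4.53 − 1.2·I_D.
Substituting gives 1.94·I_D² − 10.2·I_D + 10.8 = 0, with roots I_D = 1.49 or 3.75 mA.
The root I_D = 3.75 mA gives V_GS = 0.0334 V ≤ V_t, so take I_D = 1.49 mA.
Then V_GS = 2.75 V and V_DS = V_DD − I_D(R_D+R_S) = 19 − 1.49×6.8 = 8.89 V.
Saturation requires V_DS ≥ V_GS − V_t = 1.05 V; 8.89 ≥ 1.05 ✓.

I_D ≈ 1.5 mA, V_DS ≈ 8.9 V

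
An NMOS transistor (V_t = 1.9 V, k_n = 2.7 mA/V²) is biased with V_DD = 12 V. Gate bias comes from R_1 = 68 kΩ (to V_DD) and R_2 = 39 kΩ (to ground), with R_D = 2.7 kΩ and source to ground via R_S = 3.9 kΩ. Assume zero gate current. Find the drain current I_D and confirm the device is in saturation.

V_G = V_DD·R_2/(R_1+R_2) = 12×39/107 = 4.37 V.
Assume saturation: I_D = (k_n/2)(V_GS − V_t)² with V_GS = V_G − I_D·R_S = 4.37 − 3.9·I_D.
Substituting gives 20.5·I_D² − 27·I_D + 8.26 = 0, with roots I_D = 0.481 or 0.836 mA.
The root I_D = 0.836 mA gives V_GS = 1.11 V ≤ V_t, so take I_D = 0.481 mA.
Then V_GS = 2.5 V and V_DS = V_DD − I_D(R_D+R_S) = 12 − 0.481×6.6 = 8.82 V.
Saturation requires V_DS ≥ V_GS − V_t = 0.597 V; 8.82 ≥ 0.597 ✓.

I_D ≈ 0.48 mA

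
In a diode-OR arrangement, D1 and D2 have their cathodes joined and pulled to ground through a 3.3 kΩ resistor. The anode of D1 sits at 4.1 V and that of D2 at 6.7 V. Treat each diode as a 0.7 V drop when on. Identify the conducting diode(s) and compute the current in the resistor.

Only D2 conducts; I_R ≈ 1.8 mA

Assume both conduct. Then node N would need to be at both 4.1−0.7 = 3.4 V and 6.7−0.7 = 6 V, which is impossible.
Assume only D2 conducts: V_N = 6.7 − 0.7 = 6 V, so I_R = 6/3.3 = 1.82 mA.
Check D1: its anode-to-cathode voltage is 4.1 − 6 = -1.9 V < 0.7 V, so it is off. The assumption is consistent.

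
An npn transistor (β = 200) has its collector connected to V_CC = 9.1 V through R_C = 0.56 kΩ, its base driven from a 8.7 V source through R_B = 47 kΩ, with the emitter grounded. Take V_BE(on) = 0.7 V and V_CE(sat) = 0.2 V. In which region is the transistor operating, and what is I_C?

Assume active: I_B = (8.7 − 0.7)/47 = 0.17 mA, giving I_C = β·I_B = 34 mA.
But then V_CE = 9.1 − 34×0.56 = -9.96 V < V_CE(sat) = 0.2 V — impossible in the active region.
So the transistor is saturated. With V_CE = 0.2 V, I_C = (V_CC − 0.2)/R_C = 8.9/0.56 = 15.9 mA.
Check: β·I_B = 34 mA > I_C = 15.9 mA, confirming saturation.

saturation; I_C ≈ 16 mA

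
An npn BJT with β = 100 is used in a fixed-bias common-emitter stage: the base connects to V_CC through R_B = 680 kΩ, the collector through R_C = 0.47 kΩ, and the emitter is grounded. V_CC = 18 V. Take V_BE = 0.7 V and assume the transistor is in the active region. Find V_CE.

V_CE ≈ 17 V

Base loop: V_CC = I_B·R_B + V_BE, so I_B = (18 − 0.7)/680 kΩ = 0.0254 mA.
In the active region I_C = β·I_B = 100 × 0.0254 = 2.54 mA.
Collector loop: V_CE = V_CC − I_C·R_C = 18 − 2.54×0.47 = 16.8 V.
Since V_CE = 16.8 V > V_CE(sat) ≈ 0.2 V, the transistor is in the active region as assumed.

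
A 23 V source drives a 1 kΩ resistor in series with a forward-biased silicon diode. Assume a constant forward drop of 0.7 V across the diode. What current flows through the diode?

I ≈ 22 mA

KVL around the loop: 23 = V_D + I·R = 0.7 + I × 1 kΩ.
So I = (23 − 0.7) / 1 kΩ = 22.3 / 1 = 22.3 mA.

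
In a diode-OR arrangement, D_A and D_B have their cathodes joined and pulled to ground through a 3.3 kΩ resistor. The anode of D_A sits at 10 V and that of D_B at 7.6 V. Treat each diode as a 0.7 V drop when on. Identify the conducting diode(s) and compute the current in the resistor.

Only D_A conducts; I_R ≈ 2.8 mA

Assume both conduct. Then node N would need to be at both 10−0.7 = 9.3 V and 7.6−0.7 = 6.9 V, which is impossible.
Assume only D_A conducts: V_N = 10 − 0.7 = 9.3 V, so I_R = 9.3/3.3 = 2.82 mA.
Check D_B: its anode-to-cathode voltage is 7.6 − 9.3 = -1.7 V < 0.7 V, so it is off. The assumption is consistent.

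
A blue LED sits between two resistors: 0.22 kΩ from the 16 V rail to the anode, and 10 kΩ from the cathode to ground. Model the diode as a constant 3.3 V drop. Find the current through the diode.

I ≈ 1.2 mA

The two resistors are in series with the diode, so KVL gives 16 = I·0.22 + 3.3 + I·10.
I = (16 − 3.3) / (0.22 + 10) kΩ = 12.7 / 10.2 = 1.24 mA.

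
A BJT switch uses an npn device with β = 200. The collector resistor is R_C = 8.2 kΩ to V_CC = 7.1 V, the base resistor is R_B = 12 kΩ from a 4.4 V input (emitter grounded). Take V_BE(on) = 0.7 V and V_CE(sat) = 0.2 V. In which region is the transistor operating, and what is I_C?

Assume active: I_B = (4.4 − 0.7)/12 = 0.308 mA, giving I_C = β·I_B = 61.7 mA.
But then V_CE = 7.1 − 61.7×8.2 = -499 V < V_CE(sat) = 0.2 V — impossible in the active region.
So the transistor is saturated. With V_CE = 0.2 V, I_C = (V_CC − 0.2)/R_C = 6.9/8.2 = 0.841 mA.
Check: β·I_B = 61.7 mA > I_C = 0.841 mA, confirming saturation.

saturation; I_C ≈ 0.84 mA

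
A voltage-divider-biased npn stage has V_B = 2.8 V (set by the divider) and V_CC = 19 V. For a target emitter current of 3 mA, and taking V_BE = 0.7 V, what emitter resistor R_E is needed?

R_E ≈ 0.7 kΩ

V_E = V_B − V_BE = 2.8 − 0.7 = 2.1 V.
R_E = V_E / I_E = 2.1 / 3 = 0.7 kΩ.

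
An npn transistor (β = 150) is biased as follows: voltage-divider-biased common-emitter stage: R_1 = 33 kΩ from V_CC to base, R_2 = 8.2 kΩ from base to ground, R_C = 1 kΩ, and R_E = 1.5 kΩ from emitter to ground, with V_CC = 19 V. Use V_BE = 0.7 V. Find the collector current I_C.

Thevenize the base divider: V_Th = V_CC·R_2/(R_1+R_2) = 19×8.2/41.2 = 3.78 V, R_Th = R_1‖R_2 = 6.57 kΩ.
Base-emitter loop: V_Th = I_B·R_Th + V_BE + (β+1)I_B·R_E, so I_B = (3.78 − 0.7) / (6.57 + 151×1.5) = 0.0132 mA.
I_C = β·I_B = 150×0.0132 = 1.98 mA, and I_E = (β+1)I_B = 2 mA.
V_CE = V_CC − I_C·R_C − I_E·R_E = 19 − 1.98×1 − 2×1.5 = 14 V.
V_CE = 14 V > 0.2 V confirms active-region operation.

I_C ≈ 2 mA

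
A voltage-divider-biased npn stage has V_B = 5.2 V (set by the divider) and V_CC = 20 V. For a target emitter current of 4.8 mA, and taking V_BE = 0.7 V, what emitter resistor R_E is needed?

V_E = V_B − V_BE = 5.2 − 0.7 = 4.5 V.
R_E = V_E / I_E = 4.5 / 4.8 = 0.938 kΩ.

R_E ≈ 0.94 kΩ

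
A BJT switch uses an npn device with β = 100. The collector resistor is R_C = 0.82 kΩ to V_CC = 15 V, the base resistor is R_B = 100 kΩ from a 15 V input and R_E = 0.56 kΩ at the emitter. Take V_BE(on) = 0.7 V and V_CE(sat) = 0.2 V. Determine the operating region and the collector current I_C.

Assume active. Base-emitter loop: I_B = (V_BB − V_BE)/(R_B + (β+1)R_E) = (15 − 0.7)/(100 + 101×0.56) = 0.0913 mA.
I_C = β·I_B = 100×0.0913 = 9.13 mA.
V_CE = V_CC − I_C·R_C − I_E·R_E = 15 − 9.13×0.82 − 9.23×0.56 = 2.34 V > V_CE(sat), so the active-region assumption holds.

active; I_C ≈ 9.1 mA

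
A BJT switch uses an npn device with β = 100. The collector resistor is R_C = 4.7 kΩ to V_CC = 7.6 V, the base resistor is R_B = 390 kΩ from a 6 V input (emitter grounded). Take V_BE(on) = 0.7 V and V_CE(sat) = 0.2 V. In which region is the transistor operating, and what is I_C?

Assume active. Base-emitter loop: I_B = (V_BB − V_BE)/R_B = (6 − 0.7)/390 = 0.0136 mA.
I_C = β·I_B = 100×0.0136 = 1.36 mA.
V_CE = V_CC − I_C·R_C = 7.6 − 1.36×4.7 = 1.21 V > V_CE(sat), so the active-region assumption holds.

active; I_C ≈ 1.4 mA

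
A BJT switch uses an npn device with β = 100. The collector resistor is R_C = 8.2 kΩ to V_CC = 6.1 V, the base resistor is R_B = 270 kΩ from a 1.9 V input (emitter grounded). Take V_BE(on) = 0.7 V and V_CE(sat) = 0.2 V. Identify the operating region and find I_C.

Assume active. Base-emitter loop: I_B = (V_BB − V_BE)/R_B = (1.9 − 0.7)/270 = 0.00444 mA.
I_C = β·I_B = 100×0.00444 = 0.444 mA.
V_CE = V_CC − I_C·R_C = 6.1 − 0.444×8.2 = 2.46 V > V_CE(sat), so the active-region assumption holds.

active; I_C ≈ 0.44 mA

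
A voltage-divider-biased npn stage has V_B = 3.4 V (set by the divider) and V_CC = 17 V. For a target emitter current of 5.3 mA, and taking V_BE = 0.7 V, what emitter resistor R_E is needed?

R_E ≈ 0.51 kΩ

V_E = V_B − V_BE = 3.4 − 0.7 = 2.7 V.
R_E = V_E / I_E = 2.7 / 5.3 = 0.509 kΩ.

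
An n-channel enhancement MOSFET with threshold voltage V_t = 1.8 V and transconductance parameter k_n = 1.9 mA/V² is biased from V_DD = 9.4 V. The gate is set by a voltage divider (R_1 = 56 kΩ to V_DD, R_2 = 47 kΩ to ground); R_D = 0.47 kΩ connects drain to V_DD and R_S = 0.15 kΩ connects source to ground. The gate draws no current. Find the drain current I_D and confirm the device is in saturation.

V_G = V_DD·R_2/(R_1+R_2) = 9.4×47/103 = 4.29 V.
Assume saturation: I_D = (k_n/2)(V_GS − V_t)² with V_GS = V_G − I_D·R_S = 4.29 − 0.15·I_D.
Substituting gives 0.0214·I_D² − 1.71·I_D + 5.89 = 0, with roots I_D = 3.61 or 76.4 mA.
The root I_D = 76.4 mA gives V_GS = -7.17 V ≤ V_t, so take I_D = 3.61 mA.
Then V_GS = 3.75 V and V_DS = V_DD − I_D(R_D+R_S) = 9.4 − 3.61×0.62 = 7.16 V.
Saturation requires V_DS ≥ V_GS − V_t = 1.95 V; 7.16 ≥ 1.95 ✓.

I_D ≈ 3.6 mA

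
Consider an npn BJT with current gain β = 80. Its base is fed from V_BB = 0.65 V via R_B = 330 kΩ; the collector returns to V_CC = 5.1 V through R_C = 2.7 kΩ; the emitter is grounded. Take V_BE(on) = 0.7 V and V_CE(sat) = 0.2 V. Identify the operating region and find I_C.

cutoff; I_C ≈ 0

V_BB = 0.65 V ≤ V_BE(on) = 0.7 V, so the base-emitter junction is not forward biased.
The transistor is in cutoff: I_B = I_C = 0.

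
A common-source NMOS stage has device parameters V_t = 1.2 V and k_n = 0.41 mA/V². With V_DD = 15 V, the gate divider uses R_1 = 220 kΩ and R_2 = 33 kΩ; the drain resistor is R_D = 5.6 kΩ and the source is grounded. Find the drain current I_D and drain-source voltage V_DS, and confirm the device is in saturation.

I_D ≈ 0.12 mA, V_DS ≈ 14 V

V_G = V_DD·R_2/(R_1+R_2) = 15×33/253 = 1.96 V. With the source grounded, V_GS = V_G = 1.96 V.
Assume saturation: I_D = (k_n/2)(V_GS − V_t)² = (0.41/2)×(1.96 − 1.2)² = 0.205×0.757² = 0.117 mA.
V_DS = V_DD − I_D·R_D = 15 − 0.117×5.6 = 14.3 V.
Saturation requires V_DS ≥ V_GS − V_t = 0.757 V; 14.3 ≥ 0.757 ✓.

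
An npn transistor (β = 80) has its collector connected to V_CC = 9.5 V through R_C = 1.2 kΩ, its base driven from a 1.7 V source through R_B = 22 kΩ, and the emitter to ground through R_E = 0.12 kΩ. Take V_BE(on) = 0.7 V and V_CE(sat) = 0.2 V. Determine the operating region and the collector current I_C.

Assume active. Base-emitter loop: I_B = (V_BB − V_BE)/(R_B + (β+1)R_E) = (1.7 − 0.7)/(22 + 81×0.12) = 0.0315 mA.
I_C = β·I_B = 80×0.0315 = 2.52 mA.
V_CE = V_CC − I_C·R_C − I_E·R_E = 9.5 − 2.52×1.2 − 2.55×0.12 = 6.17 V > V_CE(sat), so the active-region assumption holds.

active; I_C ≈ 2.5 mA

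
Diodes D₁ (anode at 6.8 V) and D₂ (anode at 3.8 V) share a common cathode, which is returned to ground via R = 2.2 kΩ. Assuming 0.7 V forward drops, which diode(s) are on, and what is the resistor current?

Assume both conduct. Then node N would need to be at both 6.8−0.7 = 6.1 V and 3.8−0.7 = 3.1 V, which is impossible.
Assume only D₁ conducts: V_N = 6.8 − 0.7 = 6.1 V, so I_R = 6.1/2.2 = 2.77 mA.
Check D₂: its anode-to-cathode voltage is 3.8 − 6.1 = -2.3 V < 0.7 V, so it is off. The assumption is consistent.

Only D₁ conducts; I_R ≈ 2.8 mA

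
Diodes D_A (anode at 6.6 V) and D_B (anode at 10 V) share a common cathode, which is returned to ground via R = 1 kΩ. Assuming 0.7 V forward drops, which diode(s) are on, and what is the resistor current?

Only D_B conducts; I_R ≈ 9.3 mA

Assume both conduct. Then node N would need to be at both 6.6−0.7 = 5.9 V and 10−0.7 = 9.3 V, which is impossible.
Assume only D_B conducts: V_N = 10 − 0.7 = 9.3 V, so I_R = 9.3/1 = 9.3 mA.
Check D_A: its anode-to-cathode voltage is 6.6 − 9.3 = -2.7 V < 0.7 V, so it is off. The assumption is consistent.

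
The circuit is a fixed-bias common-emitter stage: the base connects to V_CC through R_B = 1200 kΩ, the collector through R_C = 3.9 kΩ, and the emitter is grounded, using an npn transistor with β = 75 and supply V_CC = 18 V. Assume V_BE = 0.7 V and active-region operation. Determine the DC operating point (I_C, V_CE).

I_C ≈ 1.1 mA, V_CE ≈ 14 V

Base loop: V_CC = I_B·R_B + V_BE, so I_B = (18 − 0.7)/1200 kΩ = 0.0144 mA.
In the active region I_C = β·I_B = 75 × 0.0144 = 1.08 mA.
Collector loop: V_CE = V_CC − I_C·R_C = 18 − 1.08×3.9 = 13.8 V.
Since V_CE = 13.8 V > V_CE(sat) ≈ 0.2 V, the transistor is in the active region as assumed.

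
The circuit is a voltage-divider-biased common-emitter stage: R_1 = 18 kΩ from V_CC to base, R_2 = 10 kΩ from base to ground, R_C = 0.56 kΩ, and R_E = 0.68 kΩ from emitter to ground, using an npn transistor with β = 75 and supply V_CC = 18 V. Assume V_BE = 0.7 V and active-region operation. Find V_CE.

Thevenize the base divider: V_Th = V_CC·R_2/(R_1+R_2) = 18×10/28 = 6.43 V, R_Th = R_1‖R_2 = 6.43 kΩ.
Base-emitter loop: V_Th = I_B·R_Th + V_BE + (β+1)I_B·R_E, so I_B = (6.43 − 0.7) / (6.43 + 76×0.68) = 0.0986 mA.
I_C = β·I_B = 75×0.0986 = 7.39 mA, and I_E = (β+1)I_B = 7.49 mA.
V_CE = V_CC − I_C·R_C − I_E·R_E = 18 − 7.39×0.56 − 7.49×0.68 = 8.76 V.
V_CE = 8.76 V > 0.2 V confirms active-region operation.

V_CE ≈ 8.8 V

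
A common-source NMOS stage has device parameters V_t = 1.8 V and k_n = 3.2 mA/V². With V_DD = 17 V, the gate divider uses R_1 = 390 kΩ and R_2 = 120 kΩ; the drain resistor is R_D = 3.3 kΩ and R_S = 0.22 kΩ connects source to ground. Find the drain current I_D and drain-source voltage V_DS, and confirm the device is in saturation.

V_G = V_DD·R_2/(R_1+R_2) = 17×120/510 = 4 V.
Assume saturation: I_D = (k_n/2)(V_GS − V_t)² with V_GS = V_G − I_D·R_S = 4 − 0.22·I_D.
Substituting gives 0.0774·I_D² − 2.55·I_D + 7.74 = 0, with roots I_D = 3.39 or 29.5 mA.
The root I_D = 29.5 mA gives V_GS = -2.5 V ≤ V_t, so take I_D = 3.39 mA.
Then V_GS = 3.25 V and V_DS = V_DD − I_D(R_D+R_S) = 17 − 3.39×3.52 = 5.08 V.
Saturation requires V_DS ≥ V_GS − V_t = 1.45 V; 5.08 ≥ 1.45 ✓.

I_D ≈ 3.4 mA, V_DS ≈ 5.1 V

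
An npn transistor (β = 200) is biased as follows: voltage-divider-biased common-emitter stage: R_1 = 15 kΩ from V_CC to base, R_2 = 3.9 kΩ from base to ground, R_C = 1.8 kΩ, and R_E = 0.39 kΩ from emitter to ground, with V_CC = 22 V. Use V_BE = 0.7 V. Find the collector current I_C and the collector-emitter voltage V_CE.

Thevenize the base divider: V_Th = V_CC·R_2/(R_1+R_2) = 22×3.9/18.9 = 4.54 V, R_Th = R_1‖R_2 = 3.1 kΩ.
Base-emitter loop: V_Th = I_B·R_Th + V_BE + (β+1)I_B·R_E, so I_B = (4.54 − 0.7) / (3.1 + 201×0.39) = 0.0471 mA.
I_C = β·I_B = 200×0.0471 = 9.42 mA, and I_E = (β+1)I_B = 9.47 mA.
V_CE = V_CC − I_C·R_C − I_E·R_E = 22 − 9.42×1.8 − 9.47×0.39 = 1.34 V.
V_CE = 1.34 V > 0.2 V confirms active-region operation.

I_C ≈ 9.4 mA, V_CE ≈ 1.3 V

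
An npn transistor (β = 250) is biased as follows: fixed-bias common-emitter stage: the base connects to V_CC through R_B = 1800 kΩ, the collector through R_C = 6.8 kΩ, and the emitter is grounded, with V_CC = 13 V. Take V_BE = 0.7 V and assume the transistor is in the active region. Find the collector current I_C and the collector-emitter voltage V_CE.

I_C ≈ 1.7 mA, V_CE ≈ 1.4 V

Base loop: V_CC = I_B·R_B + V_BE, so I_B = (13 − 0.7)/1800 kΩ = 0.00683 mA.
In the active region I_C = β·I_B = 250 × 0.00683 = 1.71 mA.
Collector loop: V_CE = V_CC − I_C·R_C = 13 − 1.71×6.8 = 1.38 V.
Since V_CE = 1.38 V > V_CE(sat) ≈ 0.2 V, the transistor is in the active region as assumed.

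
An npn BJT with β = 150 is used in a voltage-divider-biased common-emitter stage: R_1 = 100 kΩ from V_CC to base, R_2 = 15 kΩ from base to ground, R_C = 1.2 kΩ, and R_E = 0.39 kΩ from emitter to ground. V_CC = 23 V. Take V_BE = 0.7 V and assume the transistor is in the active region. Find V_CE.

Thevenize the base divider: V_Th = V_CC·R_2/(R_1+R_2) = 23×15/115 = 3 V, R_Th = R_1‖R_2 = 13 kΩ.
Base-emitter loop: V_Th = I_B·R_Th + V_BE + (β+1)I_B·R_E, so I_B = (3 − 0.7) / (13 + 151×0.39) = 0.032 mA.
I_C = β·I_B = 150×0.032 = 4.8 mA, and I_E = (β+1)I_B = 4.83 mA.
V_CE = V_CC − I_C·R_C − I_E·R_E = 23 − 4.8×1.2 − 4.83×0.39 = 15.4 V.
V_CE = 15.4 V > 0.2 V confirms active-region operation.

V_CE ≈ 15 V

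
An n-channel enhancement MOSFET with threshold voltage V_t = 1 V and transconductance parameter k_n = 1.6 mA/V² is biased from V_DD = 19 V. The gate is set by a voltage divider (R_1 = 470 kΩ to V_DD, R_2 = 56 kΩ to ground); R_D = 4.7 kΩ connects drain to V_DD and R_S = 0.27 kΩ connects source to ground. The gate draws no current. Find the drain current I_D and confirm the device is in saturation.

V_G = V_DD·R_2/(R_1+R_2) = 19×56/526 = 2.02 V.
Assume saturation: I_D = (k_n/2)(V_GS − V_t)² with V_GS = V_G − I_D·R_S = 2.02 − 0.27·I_D.
Substituting gives 0.0583·I_D² − 1.44·I_D + 0.837 = 0, with roots I_D = 0.595 or 24.1 mA.
The root I_D = 24.1 mA gives V_GS = -4.49 V ≤ V_t, so take I_D = 0.595 mA.
Then V_GS = 1.86 V and V_DS = V_DD − I_D(R_D+R_S) = 19 − 0.595×4.97 = 16 V.
Saturation requires V_DS ≥ V_GS − V_t = 0.862 V; 16 ≥ 0.862 ✓.

I_D ≈ 0.59 mA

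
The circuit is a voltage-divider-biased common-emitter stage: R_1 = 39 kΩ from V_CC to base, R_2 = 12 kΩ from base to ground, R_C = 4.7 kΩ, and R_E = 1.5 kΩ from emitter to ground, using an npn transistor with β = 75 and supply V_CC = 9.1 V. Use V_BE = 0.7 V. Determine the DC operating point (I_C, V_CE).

I_C ≈ 0.88 mA, V_CE ≈ 3.6 V

Thevenize the base divider: V_Th = V_CC·R_2/(R_1+R_2) = 9.1×12/51 = 2.14 V, R_Th = R_1‖R_2 = 9.18 kΩ.
Base-emitter loop: V_Th = I_B·R_Th + V_BE + (β+1)I_B·R_E, so I_B = (2.14 − 0.7) / (9.18 + 76×1.5) = 0.0117 mA.
I_C = β·I_B = 75×0.0117 = 0.878 mA, and I_E = (β+1)I_B = 0.889 mA.
V_CE = V_CC − I_C·R_C − I_E·R_E = 9.1 − 0.878×4.7 − 0.889×1.5 = 3.64 V.
V_CE = 3.64 V > 0.2 V confirms active-region operation.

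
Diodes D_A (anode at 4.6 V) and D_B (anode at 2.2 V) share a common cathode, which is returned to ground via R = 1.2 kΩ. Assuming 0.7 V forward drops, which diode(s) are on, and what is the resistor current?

Only D_A conducts; I_R ≈ 3.2 mA

Assume both conduct. Then node N would need to be at both 4.6−0.7 = 3.9 V and 2.2−0.7 = 1.5 V, which is impossible.
Assume only D_A conducts: V_N = 4.6 − 0.7 = 3.9 V, so I_R = 3.9/1.2 = 3.25 mA.
Check D_B: its anode-to-cathode voltage is 2.2 − 3.9 = -1.7 V < 0.7 V, so it is off. The assumption is consistent.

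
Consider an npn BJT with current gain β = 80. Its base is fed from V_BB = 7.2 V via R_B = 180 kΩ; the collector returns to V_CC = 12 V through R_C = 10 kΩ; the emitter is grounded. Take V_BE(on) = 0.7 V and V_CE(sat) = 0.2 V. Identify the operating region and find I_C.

saturation; I_C ≈ 1.2 mA

Assume active: I_B = (7.2 − 0.7)/180 = 0.0361 mA, giving I_C = β·I_B = 2.89 mA.
But then V_CE = 12 − 2.89×10 = -16.9 V < V_CE(sat) = 0.2 V — impossible in the active region.
So the transistor is saturated. With V_CE = 0.2 V, I_C = (V_CC − 0.2)/R_C = 11.8/10 = 1.18 mA.
Check: β·I_B = 2.89 mA > I_C = 1.18 mA, confirming saturation.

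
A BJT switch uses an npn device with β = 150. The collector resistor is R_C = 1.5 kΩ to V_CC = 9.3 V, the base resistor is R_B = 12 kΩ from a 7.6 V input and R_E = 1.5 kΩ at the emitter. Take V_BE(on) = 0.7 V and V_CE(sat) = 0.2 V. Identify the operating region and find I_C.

saturation; I_C ≈ 2.9 mA

Assume active: I_B = (7.6 − 0.7)/(12 + 151×1.5) = 0.0289 mA, I_C = β·I_B = 4.34 mA.
Then V_CE = 9.3 − 4.34×1.5 − 4.37×1.5 = -3.76 V < 0.2 V — the active assumption fails.
Re-solve with V_CE = 0.2 V. KCL at the emitter: V_E/R_E = (V_BB−0.7−V_E)/R_B + (V_CC−0.2−V_E)/R_C, giving V_E = 4.69 V.
I_C = (V_CC − 0.2 − V_E)/R_C = (9.1 − 4.69)/1.5 = 2.94 mA.
Check: I_B = (6.9 − 4.69)/12 = 0.184 mA, and β·I_B = 27.6 mA > I_C, confirming saturation.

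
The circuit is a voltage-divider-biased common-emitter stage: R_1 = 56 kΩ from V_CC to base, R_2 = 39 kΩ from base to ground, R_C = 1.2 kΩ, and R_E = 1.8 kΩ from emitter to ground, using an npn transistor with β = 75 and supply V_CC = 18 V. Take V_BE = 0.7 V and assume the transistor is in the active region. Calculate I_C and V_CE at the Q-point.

Thevenize the base divider: V_Th = V_CC·R_2/(R_1+R_2) = 18×39/95 = 7.39 V, R_Th = R_1‖R_2 = 23 kΩ.
Base-emitter loop: V_Th = I_B·R_Th + V_BE + (β+1)I_B·R_E, so I_B = (7.39 − 0.7) / (23 + 76×1.8) = 0.0419 mA.
I_C = β·I_B = 75×0.0419 = 3.14 mA, and I_E = (β+1)I_B = 3.18 mA.
V_CE = V_CC − I_C·R_C − I_E·R_E = 18 − 3.14×1.2 − 3.18×1.8 = 8.51 V.
V_CE = 8.51 V > 0.2 V confirms active-region operation.

I_C ≈ 3.1 mA, V_CE ≈ 8.5 V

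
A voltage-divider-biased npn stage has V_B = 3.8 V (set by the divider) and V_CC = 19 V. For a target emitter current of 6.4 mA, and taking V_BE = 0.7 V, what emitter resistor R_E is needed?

R_E ≈ 0.48 kΩ

V_E = V_B − V_BE = 3.8 − 0.7 = 3.1 V.
R_E = V_E / I_E = 3.1 / 6.4 = 0.484 kΩ.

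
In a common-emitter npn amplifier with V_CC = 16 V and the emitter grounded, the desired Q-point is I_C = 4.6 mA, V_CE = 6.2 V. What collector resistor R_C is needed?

Collector loop: V_CC = I_C·R_C + V_CE.
R_C = (V_CC − V_CE)/I_C = (16 − 6.2)/4.6 = 2.13 kΩ.

R_C ≈ 2.1 kΩ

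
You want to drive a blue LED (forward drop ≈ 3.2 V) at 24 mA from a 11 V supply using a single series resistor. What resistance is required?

The resistor drops V_S − V_D = 11 − 3.2 = 7.8 V at 24 mA.
R = 7.8 V / 24 mA = 0.325 kΩ.

R ≈ 0.33 kΩ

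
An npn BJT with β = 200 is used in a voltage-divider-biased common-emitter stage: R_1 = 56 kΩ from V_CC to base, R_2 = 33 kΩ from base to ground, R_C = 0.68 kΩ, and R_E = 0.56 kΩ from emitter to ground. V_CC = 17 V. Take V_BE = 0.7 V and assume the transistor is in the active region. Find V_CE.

Thevenize the base divider: V_Th = V_CC·R_2/(R_1+R_2) = 17×33/89 = 6.3 V, R_Th = R_1‖R_2 = 20.8 kΩ.
Base-emitter loop: V_Th = I_B·R_Th + V_BE + (β+1)I_B·R_E, so I_B = (6.3 − 0.7) / (20.8 + 201×0.56) = 0.042 mA.
I_C = β·I_B = 200×0.042 = 8.41 mA, and I_E = (β+1)I_B = 8.45 mA.
V_CE = V_CC − I_C·R_C − I_E·R_E = 17 − 8.41×0.68 − 8.45×0.56 = 6.55 V.
V_CE = 6.55 V > 0.2 V confirms active-region operation.

V_CE ≈ 6.6 V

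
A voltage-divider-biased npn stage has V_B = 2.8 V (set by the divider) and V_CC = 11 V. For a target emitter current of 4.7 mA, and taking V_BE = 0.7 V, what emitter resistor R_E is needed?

R_E ≈ 0.45 kΩ

V_E = V_B − V_BE = 2.8 − 0.7 = 2.1 V.
R_E = V_E / I_E = 2.1 / 4.7 = 0.447 kΩ.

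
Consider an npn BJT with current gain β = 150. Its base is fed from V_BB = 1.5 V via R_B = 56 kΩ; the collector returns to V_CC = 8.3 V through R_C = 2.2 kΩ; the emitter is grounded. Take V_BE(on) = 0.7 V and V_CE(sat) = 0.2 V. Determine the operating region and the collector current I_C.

Assume active. Base-emitter loop: I_B = (V_BB − V_BE)/R_B = (1.5 − 0.7)/56 = 0.0143 mA.
I_C = β·I_B = 150×0.0143 = 2.14 mA.
V_CE = V_CC − I_C·R_C = 8.3 − 2.14×2.2 = 3.59 V > V_CE(sat), so the active-region assumption holds.

active; I_C ≈ 2.1 mA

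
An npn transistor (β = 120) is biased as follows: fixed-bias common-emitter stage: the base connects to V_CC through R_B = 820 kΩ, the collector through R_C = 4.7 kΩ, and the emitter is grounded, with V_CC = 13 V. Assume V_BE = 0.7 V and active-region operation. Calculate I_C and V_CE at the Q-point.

Base loop: V_CC = I_B·R_B + V_BE, so I_B = (13 − 0.7)/820 kΩ = 0.015 mA.
In the active region I_C = β·I_B = 120 × 0.015 = 1.8 mA.
Collector loop: V_CE = V_CC − I_C·R_C = 13 − 1.8×4.7 = 4.54 V.
Since V_CE = 4.54 V > V_CE(sat) ≈ 0.2 V, the transistor is in the active region as assumed.

I_C ≈ 1.8 mA, V_CE ≈ 4.5 V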